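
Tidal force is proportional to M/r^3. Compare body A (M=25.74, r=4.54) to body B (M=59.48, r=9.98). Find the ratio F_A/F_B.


Ratio = (M1/r1^3) / (M2/r2^3) = (25.74/4.54^3) / (59.48/9.98^3) = 4.5969

4.5969


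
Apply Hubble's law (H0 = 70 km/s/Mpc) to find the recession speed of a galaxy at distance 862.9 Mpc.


v = H0 * d = 70 * 862.9 = 60403.0

60403.0 km/s


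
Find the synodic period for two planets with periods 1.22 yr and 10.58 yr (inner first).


1/P_syn = |1/P1 - 1/P2| = |1/1.22 - 1/10.58| => P_syn = 1.379

1.379 years


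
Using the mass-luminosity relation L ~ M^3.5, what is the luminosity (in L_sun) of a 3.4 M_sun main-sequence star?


L/L_sun = (M/M_sun)^3.5 = 3.4^3.5 = 72.473

72.473 L_sun


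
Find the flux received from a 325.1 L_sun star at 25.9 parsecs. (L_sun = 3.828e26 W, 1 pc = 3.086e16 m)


F = L / (4*pi*d^2) = 1.244e+29 / (4*pi*(7.993e+17)^2) = 1.550e-08

1.550e-08 W/m^2


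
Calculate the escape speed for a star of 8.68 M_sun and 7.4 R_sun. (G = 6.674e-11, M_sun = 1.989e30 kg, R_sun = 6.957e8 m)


M = 8.68 * 1.989e30 kg = 1.726452e+31 kg; R = 7.4 * 6.957e8 m = 5.14818e+09 m. v_esc = sqrt(2GM/R) = sqrt(2 * 6.674e-11 * 1.726452e+31 / 5.14818e+09) = 669049.8715

669049.8715 m/s


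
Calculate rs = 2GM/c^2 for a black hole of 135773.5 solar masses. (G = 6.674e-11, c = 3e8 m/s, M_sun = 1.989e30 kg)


M = 135773.5 * 1.989e30 kg = 2.700534915e+35 kg. rs = 2GM/c^2 = 2 * 6.674e-11 * 2.700534915e+35 / (3e8)^2 = 4.005e+08

4.005e+08 m


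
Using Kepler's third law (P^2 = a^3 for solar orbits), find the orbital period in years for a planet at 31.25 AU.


P = a^(3/2) = 31.25^1.5 = 174.6928

174.6928 years


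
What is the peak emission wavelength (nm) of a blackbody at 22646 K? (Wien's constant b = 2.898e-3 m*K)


lam_max = b / T = 2.898e-3 / 22646 = 1.280e-07 m = 127.9696 nm

127.9696 nm


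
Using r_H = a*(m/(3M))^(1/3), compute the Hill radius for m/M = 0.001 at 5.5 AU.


r_H = a * (m/3M)^(1/3) = 5.5 * (0.001/3)^(1/3) = 0.3813

0.3813 AU


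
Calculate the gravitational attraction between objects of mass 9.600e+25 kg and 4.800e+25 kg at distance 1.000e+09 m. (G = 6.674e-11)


F = G*m1*m2/r^2 = 6.674e-11 * 9.600e+25 * 4.800e+25 / (1.000e+09)^2 = 6.674e-11 * 4.608e+51 / 1.000e+18 = 3.075e+23

3.075e+23 N


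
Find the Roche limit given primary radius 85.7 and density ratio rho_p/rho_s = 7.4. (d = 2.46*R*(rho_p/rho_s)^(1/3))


d_Roche = 2.46 * 85.7 * 7.4^(1/3) = 410.8278

410.8278


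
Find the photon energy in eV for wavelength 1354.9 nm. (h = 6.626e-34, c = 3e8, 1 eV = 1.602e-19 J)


E = hc/lambda = 6.626e-34 * 3e8 / 1.355e-06 = 1.467e-19 J = 0.9158 eV

0.9158 eV


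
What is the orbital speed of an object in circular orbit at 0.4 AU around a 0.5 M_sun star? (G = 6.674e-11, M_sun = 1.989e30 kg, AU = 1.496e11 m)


v = sqrt(GM/r) = sqrt(6.674e-11 * 9.945e+29 / 5.984e+10) = 33304.2534

33304.2534 m/s


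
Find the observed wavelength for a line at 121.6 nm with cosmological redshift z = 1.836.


lam_obs = lam_emit * (1 + z) = 121.6 * (1 + 1.836) = 344.8576

344.8576 nm


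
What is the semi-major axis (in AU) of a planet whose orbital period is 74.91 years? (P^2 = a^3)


a = P^(2/3) = 74.91^(2/3) = 17.7702

17.7702 AU


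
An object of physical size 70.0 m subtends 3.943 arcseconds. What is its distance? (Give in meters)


D = size / theta_rad, theta_rad = 3.943 * pi/(180*3600) = 1.912e-05, D = 3.662e+06

3.662e+06 m


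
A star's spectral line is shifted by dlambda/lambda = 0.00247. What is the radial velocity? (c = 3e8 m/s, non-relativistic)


v = (dlambda/lambda) * c = 0.00247 * 3e8 = 741000.0

741000.0 m/s


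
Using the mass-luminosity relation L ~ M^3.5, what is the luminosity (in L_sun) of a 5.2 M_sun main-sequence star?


L/L_sun = (M/M_sun)^3.5 = 5.2^3.5 = 320.6356

320.6356 L_sun


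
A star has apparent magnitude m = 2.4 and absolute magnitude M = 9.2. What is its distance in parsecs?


d = 10^((m - M + 5)/5) = 10^((2.4 - 9.2 + 5)/5) = 0.4365

0.4365 pc


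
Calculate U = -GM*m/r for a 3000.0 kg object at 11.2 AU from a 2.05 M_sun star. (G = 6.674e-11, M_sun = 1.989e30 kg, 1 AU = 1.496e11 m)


M = 2.05 * 1.989e30 kg = 4.07745e+30 kg; r = 11.2 AU * 1.496e11 m/AU = 1.67552e+12 m. U = -GM*m/r = -(6.674e-11 * 4.07745e+30 * 3000.0) / 1.67552e+12 = -4.872e+11

-4.872e+11 J


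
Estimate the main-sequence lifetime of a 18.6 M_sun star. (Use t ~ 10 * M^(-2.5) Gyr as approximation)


t = 10 * M^(-2.5) = 10 * 18.6^(-2.5) = 0.0067

0.0067 Gyr


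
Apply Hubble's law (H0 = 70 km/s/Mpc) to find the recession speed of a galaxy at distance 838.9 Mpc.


v = H0 * d = 70 * 838.9 = 58723.0

58723.0 km/s


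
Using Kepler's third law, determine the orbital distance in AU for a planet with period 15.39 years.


a = P^(2/3) = 15.39^(2/3) = 6.1872

6.1872 AU


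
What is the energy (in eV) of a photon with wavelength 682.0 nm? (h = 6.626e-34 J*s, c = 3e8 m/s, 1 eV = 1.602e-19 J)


E = hc/lambda = 6.626e-34 * 3e8 / 6.820e-07 = 2.915e-19 J = 1.8194 eV

1.8194 eV


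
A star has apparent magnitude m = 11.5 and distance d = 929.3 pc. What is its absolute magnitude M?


M = m - 5*log10(d) + 5 = 11.5 - 5*log10(929.3) + 5 = 1.6592

1.6592


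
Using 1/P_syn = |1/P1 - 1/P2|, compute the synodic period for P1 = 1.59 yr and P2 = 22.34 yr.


1/P_syn = |1/P1 - 1/P2| = |1/1.59 - 1/22.34| => P_syn = 1.7118

1.7118 years


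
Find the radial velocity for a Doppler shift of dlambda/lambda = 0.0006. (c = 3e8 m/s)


v = (dlambda/lambda) * c = 0.0006 * 3e8 = 180000.0

180000.0 m/s


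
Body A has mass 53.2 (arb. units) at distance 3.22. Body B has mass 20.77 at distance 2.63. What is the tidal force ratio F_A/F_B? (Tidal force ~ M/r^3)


Ratio = (M1/r1^3) / (M2/r2^3) = (53.2/3.22^3) / (20.77/2.63^3) = 1.3956

1.3956


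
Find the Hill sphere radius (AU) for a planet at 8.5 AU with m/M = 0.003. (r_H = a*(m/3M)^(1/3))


r_H = a * (m/3M)^(1/3) = 8.5 * (0.003/3)^(1/3) = 0.85

0.85 AU


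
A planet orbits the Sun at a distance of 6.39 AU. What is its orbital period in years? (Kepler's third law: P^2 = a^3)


P = a^(3/2) = 6.39^1.5 = 16.1529

16.1529 years


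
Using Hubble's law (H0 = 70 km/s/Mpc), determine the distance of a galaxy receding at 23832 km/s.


d = v / H0 = 23832 / 70 = 340.4571

340.4571 Mpc


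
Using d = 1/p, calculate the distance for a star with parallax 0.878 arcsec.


d = 1/p = 1/0.878 = 1.139

1.139 pc


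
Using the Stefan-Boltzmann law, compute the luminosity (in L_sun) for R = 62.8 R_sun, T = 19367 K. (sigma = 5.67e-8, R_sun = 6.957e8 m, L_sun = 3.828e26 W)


R = 62.8 * 6.957e8 m = 4.368996e+10 m. L = 4*pi*R^2*sigma*T^4 = 4*pi*(4.368996e+10)^2 * 5.67e-8 * 19367^4 = 1.913399373e+32 W. L/L_sun = 1.913399373e+32 / 3.828e26 = 499843.0964

499843.0964 L_sun


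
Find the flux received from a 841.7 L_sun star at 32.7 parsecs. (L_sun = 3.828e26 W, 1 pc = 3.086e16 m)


F = L / (4*pi*d^2) = 3.222e+29 / (4*pi*(1.009e+18)^2) = 2.518e-08

2.518e-08 W/m^2


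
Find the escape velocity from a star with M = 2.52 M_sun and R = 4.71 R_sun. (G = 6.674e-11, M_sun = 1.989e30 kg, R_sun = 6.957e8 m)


M = 2.52 * 1.989e30 kg = 5.01228e+30 kg; R = 4.71 * 6.957e8 m = 3.276747e+09 m. v_esc = sqrt(2GM/R) = sqrt(2 * 6.674e-11 * 5.01228e+30 / 3.276747e+09) = 451860.4242

451860.4242 m/s


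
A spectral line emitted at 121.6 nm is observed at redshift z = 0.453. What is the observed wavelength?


lam_obs = lam_emit * (1 + z) = 121.6 * (1 + 0.453) = 176.6848

176.6848 nm


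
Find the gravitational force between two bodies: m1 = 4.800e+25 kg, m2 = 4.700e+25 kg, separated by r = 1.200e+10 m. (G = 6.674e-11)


F = G*m1*m2/r^2 = 6.674e-11 * 4.800e+25 * 4.700e+25 / (1.200e+10)^2 = 6.674e-11 * 2.256e+51 / 1.440e+20 = 1.046e+21

1.046e+21 N


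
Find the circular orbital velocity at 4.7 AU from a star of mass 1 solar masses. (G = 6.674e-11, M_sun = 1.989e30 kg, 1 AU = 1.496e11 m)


v = sqrt(GM/r) = sqrt(6.674e-11 * 1.989e+30 / 7.031e+11) = 13740.2858

13740.2858 m/s


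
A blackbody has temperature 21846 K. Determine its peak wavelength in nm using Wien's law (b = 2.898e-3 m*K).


lam_max = b / T = 2.898e-3 / 21846 = 1.327e-07 m = 132.6559 nm

132.6559 nm


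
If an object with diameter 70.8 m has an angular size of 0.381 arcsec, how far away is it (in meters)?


D = size / theta_rad, theta_rad = 0.381 * pi/(180*3600) = 1.847e-06, D = 3.833e+07

3.833e+07 m


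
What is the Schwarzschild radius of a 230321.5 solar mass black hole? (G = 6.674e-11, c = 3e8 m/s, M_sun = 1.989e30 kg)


M = 230321.5 * 1.989e30 kg = 4.581094635e+35 kg. rs = 2GM/c^2 = 2 * 6.674e-11 * 4.581094635e+35 / (3e8)^2 = 6.794e+08

6.794e+08 m


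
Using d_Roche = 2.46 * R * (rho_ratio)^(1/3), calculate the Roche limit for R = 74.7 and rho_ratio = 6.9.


d_Roche = 2.46 * 74.7 * 6.9^(1/3) = 349.8421

349.8421


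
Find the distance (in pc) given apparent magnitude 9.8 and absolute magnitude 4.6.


d = 10^((m - M + 5)/5) = 10^((9.8 - 4.6 + 5)/5) = 109.6478

109.6478 pc


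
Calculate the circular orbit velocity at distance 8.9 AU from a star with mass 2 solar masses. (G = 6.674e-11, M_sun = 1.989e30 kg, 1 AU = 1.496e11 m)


v = sqrt(GM/r) = sqrt(6.674e-11 * 3.978e+30 / 1.331e+12) = 14120.9752

14120.9752 m/s


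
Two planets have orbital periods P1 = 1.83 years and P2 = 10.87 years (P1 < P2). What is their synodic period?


1/P_syn = |1/P1 - 1/P2| = |1/1.83 - 1/10.87| => P_syn = 2.2005

2.2005 years


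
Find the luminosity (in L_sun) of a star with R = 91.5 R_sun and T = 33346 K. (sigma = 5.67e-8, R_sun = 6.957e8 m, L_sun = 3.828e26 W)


R = 91.5 * 6.957e8 m = 6.365655e+10 m. L = 4*pi*R^2*sigma*T^4 = 4*pi*(6.365655e+10)^2 * 5.67e-8 * 33346^4 = 3.569883973e+33 W. L/L_sun = 3.569883973e+33 / 3.828e26 = 9.326e+06

9.326e+06 L_sun


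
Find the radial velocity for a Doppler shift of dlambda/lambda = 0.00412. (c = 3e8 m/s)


v = (dlambda/lambda) * c = 0.00412 * 3e8 = 1.236e+06

1.236e+06 m/s


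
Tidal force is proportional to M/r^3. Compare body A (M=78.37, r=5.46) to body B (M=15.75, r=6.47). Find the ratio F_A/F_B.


Ratio = (M1/r1^3) / (M2/r2^3) = (78.37/5.46^3) / (15.75/6.47^3) = 8.2795

8.2795


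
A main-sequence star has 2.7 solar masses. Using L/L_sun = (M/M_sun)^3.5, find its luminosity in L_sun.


L/L_sun = (M/M_sun)^3.5 = 2.7^3.5 = 32.3425

32.3425 L_sun


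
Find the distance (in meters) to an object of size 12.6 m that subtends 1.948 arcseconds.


D = size / theta_rad, theta_rad = 1.948 * pi/(180*3600) = 9.444e-06, D = 1.334e+06

1.334e+06 m


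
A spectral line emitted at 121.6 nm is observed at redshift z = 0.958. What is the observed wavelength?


lam_obs = lam_emit * (1 + z) = 121.6 * (1 + 0.958) = 238.0928

238.0928 nm


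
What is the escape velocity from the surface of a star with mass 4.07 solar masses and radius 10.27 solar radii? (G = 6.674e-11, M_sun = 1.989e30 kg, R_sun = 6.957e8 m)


M = 4.07 * 1.989e30 kg = 8.09523e+30 kg; R = 10.27 * 6.957e8 m = 7.144839e+09 m. v_esc = sqrt(2GM/R) = sqrt(2 * 6.674e-11 * 8.09523e+30 / 7.144839e+09) = 388889.7277

388889.7277 m/s


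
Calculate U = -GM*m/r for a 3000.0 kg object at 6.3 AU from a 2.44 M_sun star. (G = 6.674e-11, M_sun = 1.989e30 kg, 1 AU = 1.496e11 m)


M = 2.44 * 1.989e30 kg = 4.85316e+30 kg; r = 6.3 AU * 1.496e11 m/AU = 9.4248e+11 m. U = -GM*m/r = -(6.674e-11 * 4.85316e+30 * 3000.0) / 9.4248e+11 = -1.031e+12

-1.031e+12 J


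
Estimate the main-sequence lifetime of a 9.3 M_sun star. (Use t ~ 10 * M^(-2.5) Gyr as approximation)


t = 10 * M^(-2.5) = 10 * 9.3^(-2.5) = 0.0379

0.0379 Gyr


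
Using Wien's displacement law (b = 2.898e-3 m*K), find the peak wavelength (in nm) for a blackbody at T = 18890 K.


lam_max = b / T = 2.898e-3 / 18890 = 1.534e-07 m = 153.4145 nm

153.4145 nm


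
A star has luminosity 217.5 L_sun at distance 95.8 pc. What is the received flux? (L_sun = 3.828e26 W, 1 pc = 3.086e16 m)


F = L / (4*pi*d^2) = 8.326e+28 / (4*pi*(2.956e+18)^2) = 7.581e-10

7.581e-10 W/m^2


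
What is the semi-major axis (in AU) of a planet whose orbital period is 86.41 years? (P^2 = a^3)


a = P^(2/3) = 86.41^(2/3) = 19.5453

19.5453 AU


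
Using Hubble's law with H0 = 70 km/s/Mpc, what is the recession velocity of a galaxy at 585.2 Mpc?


v = H0 * d = 70 * 585.2 = 40964.0

40964.0 km/s


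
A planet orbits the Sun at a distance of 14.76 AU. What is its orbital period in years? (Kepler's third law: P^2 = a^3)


P = a^(3/2) = 14.76^1.5 = 56.7061

56.7061 years


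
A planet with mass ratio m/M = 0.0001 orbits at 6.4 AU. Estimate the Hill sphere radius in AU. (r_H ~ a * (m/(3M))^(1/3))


r_H = a * (m/3M)^(1/3) = 6.4 * (0.0001/3)^(1/3) = 0.206

0.206 AU


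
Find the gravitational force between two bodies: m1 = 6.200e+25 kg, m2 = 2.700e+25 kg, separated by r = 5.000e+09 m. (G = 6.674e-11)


F = G*m1*m2/r^2 = 6.674e-11 * 6.200e+25 * 2.700e+25 / (5.000e+09)^2 = 6.674e-11 * 1.674e+51 / 2.500e+19 = 4.469e+21

4.469e+21 N


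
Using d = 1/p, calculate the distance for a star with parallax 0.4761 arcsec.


d = 1/p = 1/0.4761 = 2.1004

2.1004 pc


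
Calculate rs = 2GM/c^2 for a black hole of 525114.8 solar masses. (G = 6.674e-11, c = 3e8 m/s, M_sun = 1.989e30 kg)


M = 525114.8 * 1.989e30 kg = 1.044453337e+36 kg. rs = 2GM/c^2 = 2 * 6.674e-11 * 1.044453337e+36 / (3e8)^2 = 1.549e+09

1.549e+09 m


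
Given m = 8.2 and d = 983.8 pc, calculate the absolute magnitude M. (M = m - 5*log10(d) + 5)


M = m - 5*log10(d) + 5 = 8.2 - 5*log10(983.8) + 5 = -1.7645

-1.7645


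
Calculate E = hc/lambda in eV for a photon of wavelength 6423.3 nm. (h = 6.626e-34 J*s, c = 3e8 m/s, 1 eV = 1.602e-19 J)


E = hc/lambda = 6.626e-34 * 3e8 / 6.423e-06 = 3.095e-20 J = 0.1932 eV

0.1932 eV


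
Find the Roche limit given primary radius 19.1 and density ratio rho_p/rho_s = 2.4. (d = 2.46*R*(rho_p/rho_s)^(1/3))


d_Roche = 2.46 * 19.1 * 2.4^(1/3) = 62.908

62.908


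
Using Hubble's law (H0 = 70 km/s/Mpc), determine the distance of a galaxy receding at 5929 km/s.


d = v / H0 = 5929 / 70 = 84.7

84.7 Mpc


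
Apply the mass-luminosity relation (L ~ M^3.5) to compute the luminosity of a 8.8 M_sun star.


L/L_sun = (M/M_sun)^3.5 = 8.8^3.5 = 2021.5726

2021.5726 L_sun


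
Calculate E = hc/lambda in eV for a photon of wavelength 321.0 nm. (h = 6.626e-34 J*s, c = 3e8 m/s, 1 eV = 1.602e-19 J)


E = hc/lambda = 6.626e-34 * 3e8 / 3.210e-07 = 6.193e-19 J = 3.8655 eV

3.8655 eV


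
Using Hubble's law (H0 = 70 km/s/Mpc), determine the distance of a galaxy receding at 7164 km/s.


d = v / H0 = 7164 / 70 = 102.3429

102.3429 Mpc


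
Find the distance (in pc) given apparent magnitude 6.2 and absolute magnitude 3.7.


d = 10^((m - M + 5)/5) = 10^((6.2 - 3.7 + 5)/5) = 31.6228

31.6228 pc


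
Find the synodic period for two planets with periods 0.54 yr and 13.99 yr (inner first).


1/P_syn = |1/P1 - 1/P2| = |1/0.54 - 1/13.99| => P_syn = 0.5617

0.5617 years


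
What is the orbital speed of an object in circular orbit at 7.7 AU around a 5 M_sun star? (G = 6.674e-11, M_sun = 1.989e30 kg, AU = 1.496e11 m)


v = sqrt(GM/r) = sqrt(6.674e-11 * 9.945e+30 / 1.152e+12) = 24004.0397

24004.0397 m/s


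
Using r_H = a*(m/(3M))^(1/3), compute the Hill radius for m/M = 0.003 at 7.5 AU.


r_H = a * (m/3M)^(1/3) = 7.5 * (0.003/3)^(1/3) = 0.75

0.75 AU


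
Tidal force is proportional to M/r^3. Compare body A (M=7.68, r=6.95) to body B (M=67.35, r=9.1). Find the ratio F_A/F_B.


Ratio = (M1/r1^3) / (M2/r2^3) = (7.68/6.95^3) / (67.35/9.1^3) = 0.256

0.256


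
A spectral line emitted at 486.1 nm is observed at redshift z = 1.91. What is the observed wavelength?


lam_obs = lam_emit * (1 + z) = 486.1 * (1 + 1.91) = 1414.551

1414.551 nm


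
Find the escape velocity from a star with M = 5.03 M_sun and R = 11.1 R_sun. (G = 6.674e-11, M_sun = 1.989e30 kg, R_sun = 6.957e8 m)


M = 5.03 * 1.989e30 kg = 1.000467e+31 kg; R = 11.1 * 6.957e8 m = 7.72227e+09 m. v_esc = sqrt(2GM/R) = sqrt(2 * 6.674e-11 * 1.000467e+31 / 7.72227e+09) = 415850.274

415850.274 m/s


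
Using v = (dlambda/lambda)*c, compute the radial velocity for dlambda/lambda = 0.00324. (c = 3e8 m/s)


v = (dlambda/lambda) * c = 0.00324 * 3e8 = 972000.0

972000.0 m/s


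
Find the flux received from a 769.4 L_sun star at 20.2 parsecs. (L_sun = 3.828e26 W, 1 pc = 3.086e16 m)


F = L / (4*pi*d^2) = 2.945e+29 / (4*pi*(6.234e+17)^2) = 6.031e-08

6.031e-08 W/m^2


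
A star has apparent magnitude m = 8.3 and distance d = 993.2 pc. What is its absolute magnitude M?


M = m - 5*log10(d) + 5 = 8.3 - 5*log10(993.2) + 5 = -1.6852

-1.6852


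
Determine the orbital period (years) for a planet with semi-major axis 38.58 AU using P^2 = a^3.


P = a^(3/2) = 38.58^1.5 = 239.6312

239.6312 years


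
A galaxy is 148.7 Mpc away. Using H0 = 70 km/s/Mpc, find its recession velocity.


v = H0 * d = 70 * 148.7 = 10409.0

10409.0 km/s


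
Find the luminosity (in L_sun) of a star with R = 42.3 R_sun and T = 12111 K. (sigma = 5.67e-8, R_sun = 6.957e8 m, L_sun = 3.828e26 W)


R = 42.3 * 6.957e8 m = 2.942811e+10 m. L = 4*pi*R^2*sigma*T^4 = 4*pi*(2.942811e+10)^2 * 5.67e-8 * 12111^4 = 1.327509632e+31 W. L/L_sun = 1.327509632e+31 / 3.828e26 = 34678.935

34678.935 L_sun


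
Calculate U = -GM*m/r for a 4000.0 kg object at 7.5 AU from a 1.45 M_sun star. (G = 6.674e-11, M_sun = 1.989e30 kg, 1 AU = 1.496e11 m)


M = 1.45 * 1.989e30 kg = 2.88405e+30 kg; r = 7.5 AU * 1.496e11 m/AU = 1.122e+12 m. U = -GM*m/r = -(6.674e-11 * 2.88405e+30 * 4000.0) / 1.122e+12 = -6.862e+11

-6.862e+11 J


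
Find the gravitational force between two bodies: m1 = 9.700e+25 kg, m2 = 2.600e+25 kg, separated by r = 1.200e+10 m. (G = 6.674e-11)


F = G*m1*m2/r^2 = 6.674e-11 * 9.700e+25 * 2.600e+25 / (1.200e+10)^2 = 6.674e-11 * 2.522e+51 / 1.440e+20 = 1.169e+21

1.169e+21 N


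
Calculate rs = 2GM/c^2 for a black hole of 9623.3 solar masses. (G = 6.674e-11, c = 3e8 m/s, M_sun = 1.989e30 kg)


M = 9623.3 * 1.989e30 kg = 1.91407437e+34 kg. rs = 2GM/c^2 = 2 * 6.674e-11 * 1.91407437e+34 / (3e8)^2 = 2.839e+07

2.839e+07 m


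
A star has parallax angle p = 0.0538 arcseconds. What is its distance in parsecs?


d = 1/p = 1/0.0538 = 18.5874

18.5874 pc


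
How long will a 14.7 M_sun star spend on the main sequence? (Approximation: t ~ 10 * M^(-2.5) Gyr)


t = 10 * M^(-2.5) = 10 * 14.7^(-2.5) = 0.0121

0.0121 Gyr


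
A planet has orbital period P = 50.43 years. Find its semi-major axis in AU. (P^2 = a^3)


a = P^(2/3) = 50.43^(2/3) = 13.6498

13.6498 AU


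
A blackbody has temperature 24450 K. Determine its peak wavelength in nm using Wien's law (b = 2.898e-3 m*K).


lam_max = b / T = 2.898e-3 / 24450 = 1.185e-07 m = 118.5276 nm

118.5276 nm


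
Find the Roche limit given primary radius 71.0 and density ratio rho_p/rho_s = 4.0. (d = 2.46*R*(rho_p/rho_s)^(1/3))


d_Roche = 2.46 * 71.0 * 4.0^(1/3) = 277.2555

277.2555


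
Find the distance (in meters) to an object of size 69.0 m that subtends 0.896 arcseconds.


D = size / theta_rad, theta_rad = 0.896 * pi/(180*3600) = 4.344e-06, D = 1.588e+07

1.588e+07 m


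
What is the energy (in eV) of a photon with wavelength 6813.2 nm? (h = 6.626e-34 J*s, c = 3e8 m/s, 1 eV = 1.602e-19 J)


E = hc/lambda = 6.626e-34 * 3e8 / 6.813e-06 = 2.918e-20 J = 0.1821 eV

0.1821 eV


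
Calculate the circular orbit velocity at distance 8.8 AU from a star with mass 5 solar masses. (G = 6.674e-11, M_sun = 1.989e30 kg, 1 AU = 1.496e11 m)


v = sqrt(GM/r) = sqrt(6.674e-11 * 9.945e+30 / 1.316e+12) = 22453.7231

22453.7231 m/s


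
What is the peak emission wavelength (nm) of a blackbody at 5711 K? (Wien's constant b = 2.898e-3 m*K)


lam_max = b / T = 2.898e-3 / 5711 = 5.074e-07 m = 507.4418 nm

507.4418 nm


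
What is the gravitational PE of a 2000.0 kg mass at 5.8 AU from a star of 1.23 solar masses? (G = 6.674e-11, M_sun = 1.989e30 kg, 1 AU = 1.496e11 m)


M = 1.23 * 1.989e30 kg = 2.44647e+30 kg; r = 5.8 AU * 1.496e11 m/AU = 8.6768e+11 m. U = -GM*m/r = -(6.674e-11 * 2.44647e+30 * 2000.0) / 8.6768e+11 = -3.764e+11

-3.764e+11 J


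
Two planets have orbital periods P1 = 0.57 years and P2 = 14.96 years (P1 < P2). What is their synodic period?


1/P_syn = |1/P1 - 1/P2| = |1/0.57 - 1/14.96| => P_syn = 0.5926

0.5926 years


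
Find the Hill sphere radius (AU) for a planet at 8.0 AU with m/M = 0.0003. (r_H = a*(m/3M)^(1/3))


r_H = a * (m/3M)^(1/3) = 8.0 * (0.0003/3)^(1/3) = 0.3713

0.3713 AU


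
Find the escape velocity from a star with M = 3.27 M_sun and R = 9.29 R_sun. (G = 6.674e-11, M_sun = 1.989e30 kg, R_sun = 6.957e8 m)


M = 3.27 * 1.989e30 kg = 6.50403e+30 kg; R = 9.29 * 6.957e8 m = 6.463053e+09 m. v_esc = sqrt(2GM/R) = sqrt(2 * 6.674e-11 * 6.50403e+30 / 6.463053e+09) = 366505.51

366505.51 m/s


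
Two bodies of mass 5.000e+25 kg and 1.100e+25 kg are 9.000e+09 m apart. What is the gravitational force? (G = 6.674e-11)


F = G*m1*m2/r^2 = 6.674e-11 * 5.000e+25 * 1.100e+25 / (9.000e+09)^2 = 6.674e-11 * 5.500e+50 / 8.100e+19 = 4.532e+20

4.532e+20 N


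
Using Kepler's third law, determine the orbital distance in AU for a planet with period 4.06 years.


a = P^(2/3) = 4.06^(2/3) = 2.545

2.545 AU


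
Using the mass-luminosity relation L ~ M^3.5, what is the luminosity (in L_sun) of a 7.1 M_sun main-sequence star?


L/L_sun = (M/M_sun)^3.5 = 7.1^3.5 = 953.6834

953.6834 L_sun


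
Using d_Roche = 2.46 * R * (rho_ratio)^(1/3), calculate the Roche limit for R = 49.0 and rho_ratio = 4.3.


d_Roche = 2.46 * 49.0 * 4.3^(1/3) = 196.0141

196.0141


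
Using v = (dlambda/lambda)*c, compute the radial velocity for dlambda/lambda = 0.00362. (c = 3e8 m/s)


v = (dlambda/lambda) * c = 0.00362 * 3e8 = 1.086e+06

1.086e+06 m/s


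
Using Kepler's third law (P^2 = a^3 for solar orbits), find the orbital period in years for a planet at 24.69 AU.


P = a^(3/2) = 24.69^1.5 = 122.6822

122.6822 years


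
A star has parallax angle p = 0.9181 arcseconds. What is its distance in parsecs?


d = 1/p = 1/0.9181 = 1.0892

1.0892 pc


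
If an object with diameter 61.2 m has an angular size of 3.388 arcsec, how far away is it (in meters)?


D = size / theta_rad, theta_rad = 3.388 * pi/(180*3600) = 1.643e-05, D = 3.726e+06

3.726e+06 m


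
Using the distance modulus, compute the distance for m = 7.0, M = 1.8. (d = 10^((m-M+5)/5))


d = 10^((m - M + 5)/5) = 10^((7.0 - 1.8 + 5)/5) = 109.6478

109.6478 pc


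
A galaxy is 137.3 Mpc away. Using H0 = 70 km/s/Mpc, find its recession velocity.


v = H0 * d = 70 * 137.3 = 9611.0

9611.0 km/s


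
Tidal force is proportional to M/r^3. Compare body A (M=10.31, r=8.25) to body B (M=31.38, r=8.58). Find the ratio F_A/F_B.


Ratio = (M1/r1^3) / (M2/r2^3) = (10.31/8.25^3) / (31.38/8.58^3) = 0.3696

0.3696


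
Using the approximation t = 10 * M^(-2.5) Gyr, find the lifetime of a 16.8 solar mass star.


t = 10 * M^(-2.5) = 10 * 16.8^(-2.5) = 0.0086

0.0086 Gyr


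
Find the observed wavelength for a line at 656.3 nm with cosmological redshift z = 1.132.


lam_obs = lam_emit * (1 + z) = 656.3 * (1 + 1.132) = 1399.2316

1399.2316 nm


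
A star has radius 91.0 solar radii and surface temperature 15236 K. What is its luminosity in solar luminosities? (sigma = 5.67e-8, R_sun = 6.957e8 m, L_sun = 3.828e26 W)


R = 91.0 * 6.957e8 m = 6.33087e+10 m. L = 4*pi*R^2*sigma*T^4 = 4*pi*(6.33087e+10)^2 * 5.67e-8 * 15236^4 = 1.5388758e+32 W. L/L_sun = 1.5388758e+32 / 3.828e26 = 402005.1725

402005.1725 L_sun


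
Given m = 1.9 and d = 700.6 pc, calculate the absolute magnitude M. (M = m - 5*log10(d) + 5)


M = m - 5*log10(d) + 5 = 1.9 - 5*log10(700.6) + 5 = -7.3274

-7.3274


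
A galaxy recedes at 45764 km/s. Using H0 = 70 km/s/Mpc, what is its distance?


d = v / H0 = 45764 / 70 = 653.7714

653.7714 Mpc


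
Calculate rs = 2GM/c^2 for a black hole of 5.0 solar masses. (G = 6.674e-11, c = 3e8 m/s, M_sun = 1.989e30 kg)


M = 5.0 * 1.989e30 kg = 9.945e+30 kg. rs = 2GM/c^2 = 2 * 6.674e-11 * 9.945e+30 / (3e8)^2 = 14749.54

14749.54 m


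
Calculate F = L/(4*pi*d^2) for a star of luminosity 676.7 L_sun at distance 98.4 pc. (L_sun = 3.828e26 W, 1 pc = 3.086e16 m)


F = L / (4*pi*d^2) = 2.590e+29 / (4*pi*(3.037e+18)^2) = 2.236e-09

2.236e-09 W/m^2


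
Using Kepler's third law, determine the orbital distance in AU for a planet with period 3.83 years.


a = P^(2/3) = 3.83^(2/3) = 2.4479

2.4479 AU


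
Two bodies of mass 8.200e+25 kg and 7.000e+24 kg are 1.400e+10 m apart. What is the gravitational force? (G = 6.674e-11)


F = G*m1*m2/r^2 = 6.674e-11 * 8.200e+25 * 7.000e+24 / (1.400e+10)^2 = 6.674e-11 * 5.740e+50 / 1.960e+20 = 1.955e+20

1.955e+20 N


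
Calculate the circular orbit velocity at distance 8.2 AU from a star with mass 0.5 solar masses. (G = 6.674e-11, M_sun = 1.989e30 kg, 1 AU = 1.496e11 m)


v = sqrt(GM/r) = sqrt(6.674e-11 * 9.945e+29 / 1.227e+12) = 7355.6791

7355.6791 m/s


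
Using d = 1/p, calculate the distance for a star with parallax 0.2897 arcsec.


d = 1/p = 1/0.2897 = 3.4518

3.4518 pc


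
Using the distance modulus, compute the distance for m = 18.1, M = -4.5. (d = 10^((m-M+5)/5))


d = 10^((m - M + 5)/5) = 10^((18.1 - -4.5 + 5)/5) = 331131.1215

331131.1215 pc


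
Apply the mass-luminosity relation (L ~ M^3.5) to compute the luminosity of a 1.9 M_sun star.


L/L_sun = (M/M_sun)^3.5 = 1.9^3.5 = 9.4545

9.4545 L_sun


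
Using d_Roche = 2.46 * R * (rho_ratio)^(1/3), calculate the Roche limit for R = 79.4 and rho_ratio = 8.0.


d_Roche = 2.46 * 79.4 * 8.0^(1/3) = 390.648

390.648


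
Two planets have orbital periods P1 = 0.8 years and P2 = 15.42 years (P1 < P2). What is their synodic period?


1/P_syn = |1/P1 - 1/P2| = |1/0.8 - 1/15.42| => P_syn = 0.8438

0.8438 years


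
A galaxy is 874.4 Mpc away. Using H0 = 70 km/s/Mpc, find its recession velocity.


v = H0 * d = 70 * 874.4 = 61208.0

61208.0 km/s


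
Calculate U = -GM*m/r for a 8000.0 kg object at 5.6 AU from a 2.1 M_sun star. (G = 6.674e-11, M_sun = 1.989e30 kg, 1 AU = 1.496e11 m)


M = 2.1 * 1.989e30 kg = 4.1769e+30 kg; r = 5.6 AU * 1.496e11 m/AU = 8.3776e+11 m. U = -GM*m/r = -(6.674e-11 * 4.1769e+30 * 8000.0) / 8.3776e+11 = -2.662e+12

-2.662e+12 J


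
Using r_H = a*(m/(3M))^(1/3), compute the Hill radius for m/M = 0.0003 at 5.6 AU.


r_H = a * (m/3M)^(1/3) = 5.6 * (0.0003/3)^(1/3) = 0.2599

0.2599 AU


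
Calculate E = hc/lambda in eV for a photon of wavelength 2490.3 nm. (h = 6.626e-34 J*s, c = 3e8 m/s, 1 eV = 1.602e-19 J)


E = hc/lambda = 6.626e-34 * 3e8 / 2.490e-06 = 7.982e-20 J = 0.4983 eV

0.4983 eV


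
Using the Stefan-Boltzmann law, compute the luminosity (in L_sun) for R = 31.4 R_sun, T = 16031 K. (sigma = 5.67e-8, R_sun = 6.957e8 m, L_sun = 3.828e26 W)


R = 31.4 * 6.957e8 m = 2.184498e+10 m. L = 4*pi*R^2*sigma*T^4 = 4*pi*(2.184498e+10)^2 * 5.67e-8 * 16031^4 = 2.245632486e+31 W. L/L_sun = 2.245632486e+31 / 3.828e26 = 58663.3356

58663.3356 L_sun


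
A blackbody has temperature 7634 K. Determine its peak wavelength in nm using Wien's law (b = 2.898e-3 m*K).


lam_max = b / T = 2.898e-3 / 7634 = 3.796e-07 m = 379.6175 nm

379.6175 nm


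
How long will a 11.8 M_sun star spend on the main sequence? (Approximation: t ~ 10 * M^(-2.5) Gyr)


t = 10 * M^(-2.5) = 10 * 11.8^(-2.5) = 0.0209

0.0209 Gyr


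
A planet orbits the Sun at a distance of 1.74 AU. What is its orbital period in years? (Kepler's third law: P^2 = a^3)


P = a^(3/2) = 1.74^1.5 = 2.2952

2.2952 years


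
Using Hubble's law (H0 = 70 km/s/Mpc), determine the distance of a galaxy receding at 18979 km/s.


d = v / H0 = 18979 / 70 = 271.1286

271.1286 Mpc


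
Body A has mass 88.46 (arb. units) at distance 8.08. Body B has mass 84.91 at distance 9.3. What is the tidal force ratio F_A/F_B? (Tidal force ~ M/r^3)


Ratio = (M1/r1^3) / (M2/r2^3) = (88.46/8.08^3) / (84.91/9.3^3) = 1.5886

1.5886


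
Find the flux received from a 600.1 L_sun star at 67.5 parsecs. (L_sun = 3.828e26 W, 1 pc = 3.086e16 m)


F = L / (4*pi*d^2) = 2.297e+29 / (4*pi*(2.083e+18)^2) = 4.213e-09

4.213e-09 W/m^2


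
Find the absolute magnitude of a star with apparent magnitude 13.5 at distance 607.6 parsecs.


M = m - 5*log10(d) + 5 = 13.5 - 5*log10(607.6) + 5 = 4.5819

4.5819


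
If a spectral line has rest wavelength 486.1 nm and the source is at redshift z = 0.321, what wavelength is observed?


lam_obs = lam_emit * (1 + z) = 486.1 * (1 + 0.321) = 642.1381

642.1381 nm


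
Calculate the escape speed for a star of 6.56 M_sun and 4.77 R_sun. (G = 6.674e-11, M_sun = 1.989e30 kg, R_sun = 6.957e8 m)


M = 6.56 * 1.989e30 kg = 1.304784e+31 kg; R = 4.77 * 6.957e8 m = 3.318489e+09 m. v_esc = sqrt(2GM/R) = sqrt(2 * 6.674e-11 * 1.304784e+31 / 3.318489e+09) = 724448.0021

724448.0021 m/s


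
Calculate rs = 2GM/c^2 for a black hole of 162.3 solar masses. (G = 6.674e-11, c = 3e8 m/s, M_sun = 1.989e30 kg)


M = 162.3 * 1.989e30 kg = 3.228147e+32 kg. rs = 2GM/c^2 = 2 * 6.674e-11 * 3.228147e+32 / (3e8)^2 = 478770.0684

478770.0684 m


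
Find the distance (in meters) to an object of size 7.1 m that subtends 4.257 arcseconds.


D = size / theta_rad, theta_rad = 4.257 * pi/(180*3600) = 2.064e-05, D = 344016.9425

344016.9425 m


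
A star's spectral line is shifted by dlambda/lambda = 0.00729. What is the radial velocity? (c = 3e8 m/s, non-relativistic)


v = (dlambda/lambda) * c = 0.00729 * 3e8 = 2.187e+06

2.187e+06 m/s


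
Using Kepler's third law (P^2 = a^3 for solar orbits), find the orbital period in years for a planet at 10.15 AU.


P = a^(3/2) = 10.15^1.5 = 32.337

32.337 years


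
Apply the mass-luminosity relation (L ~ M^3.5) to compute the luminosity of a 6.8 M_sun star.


L/L_sun = (M/M_sun)^3.5 = 6.8^3.5 = 819.9383

819.9383 L_sun


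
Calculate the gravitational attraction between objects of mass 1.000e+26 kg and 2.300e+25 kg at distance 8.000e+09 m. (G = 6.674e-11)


F = G*m1*m2/r^2 = 6.674e-11 * 1.000e+26 * 2.300e+25 / (8.000e+09)^2 = 6.674e-11 * 2.300e+51 / 6.400e+19 = 2.398e+21

2.398e+21 N


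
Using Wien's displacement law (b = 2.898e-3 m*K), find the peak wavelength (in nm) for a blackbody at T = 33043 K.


lam_max = b / T = 2.898e-3 / 33043 = 8.770e-08 m = 87.7039 nm

87.7039 nm


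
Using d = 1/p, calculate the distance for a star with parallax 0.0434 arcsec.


d = 1/p = 1/0.0434 = 23.0415

23.0415 pc


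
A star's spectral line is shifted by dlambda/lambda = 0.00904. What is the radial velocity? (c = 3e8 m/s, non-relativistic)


v = (dlambda/lambda) * c = 0.00904 * 3e8 = 2.712e+06

2.712e+06 m/s


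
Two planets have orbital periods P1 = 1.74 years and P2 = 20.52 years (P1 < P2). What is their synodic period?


1/P_syn = |1/P1 - 1/P2| = |1/1.74 - 1/20.52| => P_syn = 1.9012

1.9012 years


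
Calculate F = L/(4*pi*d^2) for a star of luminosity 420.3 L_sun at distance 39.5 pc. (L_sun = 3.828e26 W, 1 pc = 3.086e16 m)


F = L / (4*pi*d^2) = 1.609e+29 / (4*pi*(1.219e+18)^2) = 8.617e-09

8.617e-09 W/m^2


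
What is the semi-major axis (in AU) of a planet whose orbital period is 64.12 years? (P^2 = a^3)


a = P^(2/3) = 64.12^(2/3) = 16.02

16.02 AU


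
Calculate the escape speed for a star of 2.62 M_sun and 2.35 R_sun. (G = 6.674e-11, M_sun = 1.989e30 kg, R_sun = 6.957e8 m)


M = 2.62 * 1.989e30 kg = 5.21118e+30 kg; R = 2.35 * 6.957e8 m = 1.634895e+09 m. v_esc = sqrt(2GM/R) = sqrt(2 * 6.674e-11 * 5.21118e+30 / 1.634895e+09) = 652275.7058

652275.7058 m/s


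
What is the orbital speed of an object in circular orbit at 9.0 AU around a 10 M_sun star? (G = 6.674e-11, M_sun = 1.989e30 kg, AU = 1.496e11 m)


v = sqrt(GM/r) = sqrt(6.674e-11 * 1.989e+31 / 1.346e+12) = 31399.5512

31399.5512 m/s


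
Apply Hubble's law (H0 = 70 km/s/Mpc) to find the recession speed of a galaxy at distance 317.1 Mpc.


v = H0 * d = 70 * 317.1 = 22197.0

22197.0 km/s


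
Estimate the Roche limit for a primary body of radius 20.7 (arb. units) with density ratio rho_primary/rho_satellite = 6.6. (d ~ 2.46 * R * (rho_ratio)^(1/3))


d_Roche = 2.46 * 20.7 * 6.6^(1/3) = 95.5183

95.5183


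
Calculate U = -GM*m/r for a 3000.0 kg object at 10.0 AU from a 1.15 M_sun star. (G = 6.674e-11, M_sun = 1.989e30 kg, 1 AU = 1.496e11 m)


M = 1.15 * 1.989e30 kg = 2.28735e+30 kg; r = 10.0 AU * 1.496e11 m/AU = 1.496e+12 m. U = -GM*m/r = -(6.674e-11 * 2.28735e+30 * 3000.0) / 1.496e+12 = -3.061e+11

-3.061e+11 J


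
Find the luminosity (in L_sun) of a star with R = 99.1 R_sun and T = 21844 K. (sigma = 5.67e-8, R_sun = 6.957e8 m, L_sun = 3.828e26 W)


R = 99.1 * 6.957e8 m = 6.894387e+10 m. L = 4*pi*R^2*sigma*T^4 = 4*pi*(6.894387e+10)^2 * 5.67e-8 * 21844^4 = 7.711039185e+32 W. L/L_sun = 7.711039185e+32 / 3.828e26 = 2.014e+06

2.014e+06 L_sun


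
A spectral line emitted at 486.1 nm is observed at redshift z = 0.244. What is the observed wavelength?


lam_obs = lam_emit * (1 + z) = 486.1 * (1 + 0.244) = 604.7084

604.7084 nm


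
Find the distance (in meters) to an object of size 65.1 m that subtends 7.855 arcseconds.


D = size / theta_rad, theta_rad = 7.855 * pi/(180*3600) = 3.808e-05, D = 1.709e+06

1.709e+06 m


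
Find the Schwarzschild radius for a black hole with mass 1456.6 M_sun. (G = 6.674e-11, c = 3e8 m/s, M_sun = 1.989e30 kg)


M = 1456.6 * 1.989e30 kg = 2.8971774e+33 kg. rs = 2GM/c^2 = 2 * 6.674e-11 * 2.8971774e+33 / (3e8)^2 = 4.297e+06

4.297e+06 m


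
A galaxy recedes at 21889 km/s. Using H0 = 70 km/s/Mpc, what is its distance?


d = v / H0 = 21889 / 70 = 312.7

312.7 Mpc


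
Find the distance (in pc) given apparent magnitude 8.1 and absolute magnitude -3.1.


d = 10^((m - M + 5)/5) = 10^((8.1 - -3.1 + 5)/5) = 1737.8008

1737.8008 pc


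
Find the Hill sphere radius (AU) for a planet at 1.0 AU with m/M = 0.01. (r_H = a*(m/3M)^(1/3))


r_H = a * (m/3M)^(1/3) = 1.0 * (0.01/3)^(1/3) = 0.1494

0.1494 AU


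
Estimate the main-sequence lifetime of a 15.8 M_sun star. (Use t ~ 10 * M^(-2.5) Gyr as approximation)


t = 10 * M^(-2.5) = 10 * 15.8^(-2.5) = 0.0101

0.0101 Gyr


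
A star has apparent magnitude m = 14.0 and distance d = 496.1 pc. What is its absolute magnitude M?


M = m - 5*log10(d) + 5 = 14.0 - 5*log10(496.1) + 5 = 5.5222

5.5222


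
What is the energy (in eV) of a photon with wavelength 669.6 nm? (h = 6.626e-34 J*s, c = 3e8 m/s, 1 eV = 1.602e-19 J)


E = hc/lambda = 6.626e-34 * 3e8 / 6.696e-07 = 2.969e-19 J = 1.8531 eV

1.8531 eV


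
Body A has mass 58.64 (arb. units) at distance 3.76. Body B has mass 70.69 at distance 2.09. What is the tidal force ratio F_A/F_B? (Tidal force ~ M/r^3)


Ratio = (M1/r1^3) / (M2/r2^3) = (58.64/3.76^3) / (70.69/2.09^3) = 0.1425

0.1425


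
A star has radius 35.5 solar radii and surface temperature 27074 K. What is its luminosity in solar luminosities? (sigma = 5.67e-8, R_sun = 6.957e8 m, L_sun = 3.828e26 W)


R = 35.5 * 6.957e8 m = 2.469735e+10 m. L = 4*pi*R^2*sigma*T^4 = 4*pi*(2.469735e+10)^2 * 5.67e-8 * 27074^4 = 2.335088441e+32 W. L/L_sun = 2.335088441e+32 / 3.828e26 = 610002.2051

610002.2051 L_sun


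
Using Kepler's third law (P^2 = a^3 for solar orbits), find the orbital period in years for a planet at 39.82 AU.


P = a^(3/2) = 39.82^1.5 = 251.2765

251.2765 years


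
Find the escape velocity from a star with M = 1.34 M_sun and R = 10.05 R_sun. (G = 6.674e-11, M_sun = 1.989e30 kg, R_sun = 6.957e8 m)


M = 1.34 * 1.989e30 kg = 2.66526e+30 kg; R = 10.05 * 6.957e8 m = 6.991785e+09 m. v_esc = sqrt(2GM/R) = sqrt(2 * 6.674e-11 * 2.66526e+30 / 6.991785e+09) = 225571.3076

225571.3076 m/s


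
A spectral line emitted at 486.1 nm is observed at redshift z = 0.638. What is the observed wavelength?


lam_obs = lam_emit * (1 + z) = 486.1 * (1 + 0.638) = 796.2318

796.2318 nm


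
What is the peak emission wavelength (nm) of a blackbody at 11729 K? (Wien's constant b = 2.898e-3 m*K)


lam_max = b / T = 2.898e-3 / 11729 = 2.471e-07 m = 247.0799 nm

247.0799 nm


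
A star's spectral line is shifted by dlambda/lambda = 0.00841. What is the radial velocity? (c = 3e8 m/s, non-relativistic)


v = (dlambda/lambda) * c = 0.00841 * 3e8 = 2.523e+06

2.523e+06 m/s


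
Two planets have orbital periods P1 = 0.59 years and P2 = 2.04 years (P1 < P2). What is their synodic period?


1/P_syn = |1/P1 - 1/P2| = |1/0.59 - 1/2.04| => P_syn = 0.8301

0.8301 years


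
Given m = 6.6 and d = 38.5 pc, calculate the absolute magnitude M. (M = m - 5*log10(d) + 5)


M = m - 5*log10(d) + 5 = 6.6 - 5*log10(38.5) + 5 = 3.6727

3.6727


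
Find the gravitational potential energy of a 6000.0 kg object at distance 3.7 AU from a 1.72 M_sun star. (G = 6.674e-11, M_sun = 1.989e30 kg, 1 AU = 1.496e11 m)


M = 1.72 * 1.989e30 kg = 3.42108e+30 kg; r = 3.7 AU * 1.496e11 m/AU = 5.5352e+11 m. U = -GM*m/r = -(6.674e-11 * 3.42108e+30 * 6000.0) / 5.5352e+11 = -2.475e+12

-2.475e+12 J


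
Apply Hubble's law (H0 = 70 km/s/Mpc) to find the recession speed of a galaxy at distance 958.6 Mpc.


v = H0 * d = 70 * 958.6 = 67102.0

67102.0 km/s


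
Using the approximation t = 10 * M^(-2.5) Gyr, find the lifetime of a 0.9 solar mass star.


t = 10 * M^(-2.5) = 10 * 0.9^(-2.5) = 13.0135

13.0135 Gyr


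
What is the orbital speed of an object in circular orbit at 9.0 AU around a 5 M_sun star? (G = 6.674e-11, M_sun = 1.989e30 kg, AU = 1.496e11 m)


v = sqrt(GM/r) = sqrt(6.674e-11 * 9.945e+30 / 1.346e+12) = 22202.8356

22202.8356 m/s


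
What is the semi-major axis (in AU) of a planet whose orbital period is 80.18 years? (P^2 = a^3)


a = P^(2/3) = 80.18^(2/3) = 18.5942

18.5942 AU


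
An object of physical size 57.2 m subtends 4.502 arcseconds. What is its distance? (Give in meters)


D = size / theta_rad, theta_rad = 4.502 * pi/(180*3600) = 2.183e-05, D = 2.621e+06

2.621e+06 m


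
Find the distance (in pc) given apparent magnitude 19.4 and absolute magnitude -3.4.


d = 10^((m - M + 5)/5) = 10^((19.4 - -3.4 + 5)/5) = 363078.0548

363078.0548 pc


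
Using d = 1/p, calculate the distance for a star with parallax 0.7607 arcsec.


d = 1/p = 1/0.7607 = 1.3146

1.3146 pc


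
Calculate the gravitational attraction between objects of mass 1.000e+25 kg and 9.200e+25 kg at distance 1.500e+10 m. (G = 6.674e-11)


F = G*m1*m2/r^2 = 6.674e-11 * 1.000e+25 * 9.200e+25 / (1.500e+10)^2 = 6.674e-11 * 9.200e+50 / 2.250e+20 = 2.729e+20

2.729e+20 N


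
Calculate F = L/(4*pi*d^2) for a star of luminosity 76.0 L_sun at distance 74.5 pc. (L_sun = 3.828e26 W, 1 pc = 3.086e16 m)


F = L / (4*pi*d^2) = 2.909e+28 / (4*pi*(2.299e+18)^2) = 4.380e-10

4.380e-10 W/m^2


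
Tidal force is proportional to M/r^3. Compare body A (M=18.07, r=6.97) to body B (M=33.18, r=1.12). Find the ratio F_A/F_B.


Ratio = (M1/r1^3) / (M2/r2^3) = (18.07/6.97^3) / (33.18/1.12^3) = 0.0023

0.0023


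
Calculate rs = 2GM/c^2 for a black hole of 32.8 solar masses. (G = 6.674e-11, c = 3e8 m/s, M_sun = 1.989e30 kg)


M = 32.8 * 1.989e30 kg = 6.52392e+31 kg. rs = 2GM/c^2 = 2 * 6.674e-11 * 6.52392e+31 / (3e8)^2 = 96756.9824

96756.9824 m


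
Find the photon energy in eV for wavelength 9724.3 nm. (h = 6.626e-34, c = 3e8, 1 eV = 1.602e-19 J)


E = hc/lambda = 6.626e-34 * 3e8 / 9.724e-06 = 2.044e-20 J = 0.1276 eV

0.1276 eV
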